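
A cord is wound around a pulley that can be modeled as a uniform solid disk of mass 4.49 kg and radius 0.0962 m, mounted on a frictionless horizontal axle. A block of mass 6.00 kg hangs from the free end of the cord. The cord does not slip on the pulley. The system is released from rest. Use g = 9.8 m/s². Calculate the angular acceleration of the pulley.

α ≈ 74.1 rad/s²

I = ½MR² = (1/2)(4.49)(0.0962)² = 0.02078 kg·m².
Block: mg − T = ma. Pulley: TR = Iα. No-slip: a = αR, so T = (I/R²)a = 2.245·a.
Then mg = (m + 2.245)a, so a = (6.00)(9.8)/(6.00 + 2.245) = 7.132 m/s².
α = a/R = 7.132/0.0962 = 74.13 rad/s².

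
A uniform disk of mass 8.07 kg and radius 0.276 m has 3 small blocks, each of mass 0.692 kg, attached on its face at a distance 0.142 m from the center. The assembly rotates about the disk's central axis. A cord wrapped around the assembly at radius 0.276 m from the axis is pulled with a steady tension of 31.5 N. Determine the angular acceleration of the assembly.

α ≈ 24.9 rad/s²

I_disk = ½MR² = ½(8.07)(0.276)² = 0.3074 kg·m².
I_blocks = 3·m·r² = 3(0.692)(0.142)² = 0.04186 kg·m².
Total I = 0.3492 kg·m².
τ = F r = (31.5)(0.276) = 8.694 N·m.
α = τ/I = 8.694/0.3492 = 24.89 rad/s².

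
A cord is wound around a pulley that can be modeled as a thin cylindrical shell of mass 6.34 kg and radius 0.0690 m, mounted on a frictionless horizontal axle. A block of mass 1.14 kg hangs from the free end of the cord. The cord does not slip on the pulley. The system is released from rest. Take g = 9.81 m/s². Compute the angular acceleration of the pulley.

I = MR² = (6.34)(0.0690)² = 0.03018 kg·m².
Block: mg − T = ma. Pulley: TR = Iα. No-slip: a = αR, so T = (I/R²)a = 6.340·a.
Then mg = (m + 6.340)a, so a = (1.14)(9.81)/(1.14 + 6.340) = 1.495 m/s².
α = a/R = 1.495/0.0690 = 21.67 rad/s².

α ≈ 21.7 rad/s²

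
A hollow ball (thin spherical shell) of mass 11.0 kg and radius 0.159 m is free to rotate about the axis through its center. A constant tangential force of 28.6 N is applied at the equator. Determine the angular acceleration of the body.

I = (2/3)MR² = (2/3)(11.0)(0.159)² = 0.1854 kg·m².
τ = F R = (28.6)(0.159) = 4.547 N·m.
Newton's second law for rotation, τ = Iα, gives α = τ/I = 4.547/0.1854 = 24.53 rad/s².

α ≈ 24.5 rad/s²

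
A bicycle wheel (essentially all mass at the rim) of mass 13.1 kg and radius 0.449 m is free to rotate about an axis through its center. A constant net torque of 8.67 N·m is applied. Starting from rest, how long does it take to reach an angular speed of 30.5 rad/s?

I = MR² = (13.1)(0.449)² = 2.641 kg·m².
α = τ/I = 8.67/2.641 = 3.283 rad/s².
ω = αt ⇒ t = ω/α = 30.5/3.283 = 9.291 s.

t ≈ 9.29 s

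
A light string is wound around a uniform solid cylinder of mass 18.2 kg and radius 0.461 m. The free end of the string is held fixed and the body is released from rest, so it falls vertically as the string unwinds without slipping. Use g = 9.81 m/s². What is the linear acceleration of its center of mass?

a ≈ 6.54 m/s²

Translation: Mg − T = Ma. Rotation about the center: TR = Iα with I = ½MR².
With a = αR: T = (I/R²)a = (1/2)M a, so Mg = (1 + 0.5000)Ma.
a = g/(1 + 0.5000) = 9.81/1.500 = 6.540 m/s².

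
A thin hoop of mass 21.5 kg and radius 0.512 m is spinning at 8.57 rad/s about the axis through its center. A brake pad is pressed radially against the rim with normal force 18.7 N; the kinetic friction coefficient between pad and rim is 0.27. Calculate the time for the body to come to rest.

t ≈ 18.7 s

I = MR² = (21.5)(0.512)² = 5.636 kg·m².
Friction force f = μN = (0.27)(18.7) = 5.049 N at the rim; torque magnitude τ = fR = 2.585 N·m, opposing ω.
|α| = τ/I = 2.585/5.636 = 0.4587 rad/s² (deceleration).
0 = ω₀ − |α|t ⇒ t = ω₀/|α| = 8.57/0.4587 = 18.68 s.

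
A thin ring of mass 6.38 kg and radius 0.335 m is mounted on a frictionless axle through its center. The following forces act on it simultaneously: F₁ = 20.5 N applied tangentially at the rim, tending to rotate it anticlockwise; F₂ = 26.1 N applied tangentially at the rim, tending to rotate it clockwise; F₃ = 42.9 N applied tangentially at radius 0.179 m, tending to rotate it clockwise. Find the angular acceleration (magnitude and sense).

α ≈ 13.3 rad/s², clockwise

I = MR² = (6.38)(0.335)² = 0.7160 kg·m².
Taking anticlockwise as positive: τ₁ = +(20.5)(0.335) = +6.868 N·m; τ₂ = −(26.1)(0.335) = −8.744 N·m; τ₃ = −(42.9)(0.179) = −7.679 N·m.
Net torque τ = -9.555 N·m.
α = τ/I = -9.555/0.7160 = -13.35 rad/s².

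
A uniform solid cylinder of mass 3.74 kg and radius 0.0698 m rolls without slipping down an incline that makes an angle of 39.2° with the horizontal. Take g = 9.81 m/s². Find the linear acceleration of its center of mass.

Translation along the incline: Mg sinθ − f = Ma.
Rotation about the center: fR = Iα with I = ½MR². No-slip gives a = αR, so f = (I/R²)a = (1/2)M a.
Substituting: Mg sinθ = (1 + 0.5000)Ma, so a = g sinθ/(1 + 0.5000) = (9.81) sin 39.2° / 1.500 = 4.133 m/s².

a ≈ 4.13 m/s²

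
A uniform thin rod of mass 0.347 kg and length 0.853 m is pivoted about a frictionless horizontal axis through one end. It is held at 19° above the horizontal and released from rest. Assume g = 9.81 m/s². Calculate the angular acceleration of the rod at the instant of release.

α ≈ 16.3 rad/s²

About the pivot, I = (1/3)ML² = (1/3)(0.347)(0.853)² = 0.08416 kg·m².
The weight acts at the center, a distance L/2 = 0.4265 m from the pivot; τ = Mg(L/2) cos 19° = 1.373 N·m.
α = τ/I = 1.373/0.08416 = 16.31 rad/s².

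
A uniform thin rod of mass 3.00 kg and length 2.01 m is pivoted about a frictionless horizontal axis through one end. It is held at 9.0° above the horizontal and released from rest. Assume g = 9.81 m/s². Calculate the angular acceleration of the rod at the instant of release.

About the pivot, I = (1/3)ML² = (1/3)(3.00)(2.01)² = 4.040 kg·m².
The weight acts at the center, a distance L/2 = 1.005 m from the pivot; τ = Mg(L/2) cos 9.0° = 29.21 N·m.
α = τ/I = 29.21/4.040 = 7.231 rad/s².

α ≈ 7.23 rad/s²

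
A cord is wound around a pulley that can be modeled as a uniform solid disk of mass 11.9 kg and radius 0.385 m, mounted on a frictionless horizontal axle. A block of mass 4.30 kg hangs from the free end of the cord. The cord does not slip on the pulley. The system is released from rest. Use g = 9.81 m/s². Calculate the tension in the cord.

I = ½MR² = (1/2)(11.9)(0.385)² = 0.8819 kg·m².
Block: mg − T = ma. Pulley: TR = Iα. No-slip: a = αR, so T = (I/R²)a = 5.950·a.
Then mg = (m + 5.950)a, so a = (4.30)(9.81)/(4.30 + 5.950) = 4.115 m/s².
T = 5.950·a = 24.49 N.

T ≈ 24.5 N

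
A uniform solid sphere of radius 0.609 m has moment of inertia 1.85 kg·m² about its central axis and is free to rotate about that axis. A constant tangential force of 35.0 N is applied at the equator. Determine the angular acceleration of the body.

τ = F R = (35.0)(0.609) = 21.31 N·m.
From τ = Iα: α = 21.31/1.850 = 11.52 rad/s².

α ≈ 11.5 rad/s²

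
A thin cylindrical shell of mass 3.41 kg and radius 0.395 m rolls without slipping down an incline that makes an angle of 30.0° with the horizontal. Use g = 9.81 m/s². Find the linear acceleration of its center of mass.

a ≈ 2.45 m/s²

Translation along the incline: Mg sinθ − f = Ma.
Rotation about the center: fR = Iα with I = MR². No-slip gives a = αR, so f = (I/R²)a = M a.
Substituting: Mg sinθ = (1 + 1.000)Ma, so a = g sinθ/(1 + 1.000) = (9.81) sin 30.0° / 2.000 = 2.452 m/s².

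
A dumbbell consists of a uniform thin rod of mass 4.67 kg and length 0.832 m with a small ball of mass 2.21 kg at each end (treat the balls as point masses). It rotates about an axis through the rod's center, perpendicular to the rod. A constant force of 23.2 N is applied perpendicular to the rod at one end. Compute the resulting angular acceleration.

α ≈ 9.33 rad/s²

I_rod = (1/12)ML² = (1/12)(4.67)(0.832)² = 0.2694 kg·m².
I_balls = 2·m·(L/2)² = 2(2.21)(0.4160)² = 0.7649 kg·m².
Total I = 1.034 kg·m².
τ = F·(L/2) = (23.2)(0.416) = 9.651 N·m.
α = τ/I = 9.651/1.034 = 9.331 rad/s².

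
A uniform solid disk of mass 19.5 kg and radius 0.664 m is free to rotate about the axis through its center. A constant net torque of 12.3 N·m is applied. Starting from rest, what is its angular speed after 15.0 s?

ω ≈ 42.9 rad/s

I = ½MR² = (1/2)(19.5)(0.664)² = 4.299 kg·m².
α = τ/I = 12.3/4.299 = 2.861 rad/s².
ω = ω₀ + αt = 0 + (2.861)(15.0) = 42.92 rad/s.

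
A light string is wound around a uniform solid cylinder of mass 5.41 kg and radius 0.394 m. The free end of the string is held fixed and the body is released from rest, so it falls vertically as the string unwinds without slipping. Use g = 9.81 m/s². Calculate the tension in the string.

T ≈ 17.7 N

Translation: Mg − T = Ma. Rotation about the center: TR = Iα with I = ½MR².
With a = αR: T = (I/R²)a = (1/2)M a, so Mg = (1 + 0.5000)Ma.
a = g/(1 + 0.5000) = 9.81/1.500 = 6.540 m/s².
T = 0.5000·M·a = (0.5000)(5.41)(6.540) = 17.69 N.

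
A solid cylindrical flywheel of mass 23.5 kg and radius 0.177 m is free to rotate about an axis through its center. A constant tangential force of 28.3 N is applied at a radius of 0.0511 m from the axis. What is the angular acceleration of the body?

α ≈ 3.93 rad/s²

I = ½MR² = (1/2)(23.5)(0.177)² = 0.3681 kg·m².
τ = F·r = (28.3)(0.0511) = 1.446 N·m.
Newton's second law for rotation, τ = Iα, gives α = τ/I = 1.446/0.3681 = 3.928 rad/s².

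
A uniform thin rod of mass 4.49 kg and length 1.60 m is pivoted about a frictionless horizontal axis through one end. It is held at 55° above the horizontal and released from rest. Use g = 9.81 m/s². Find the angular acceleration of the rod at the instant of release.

About the pivot, I = (1/3)ML² = (1/3)(4.49)(1.60)² = 3.831 kg·m².
The weight acts at the center, a distance L/2 = 0.8000 m from the pivot; τ = Mg(L/2) cos 55° = 20.21 N·m.
α = τ/I = 20.21/3.831 = 5.275 rad/s².

α ≈ 5.28 rad/s²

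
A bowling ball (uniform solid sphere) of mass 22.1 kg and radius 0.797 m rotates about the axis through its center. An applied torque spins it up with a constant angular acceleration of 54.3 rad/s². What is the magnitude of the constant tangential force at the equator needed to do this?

F ≈ 383 N

I = (2/5)MR² = (2/5)(22.1)(0.797)² = 5.615 kg·m².
The required torque is τ = Iα = (5.615)(54.30) = 304.9 N·m.
A tangential force at the equator gives τ = FR, so F = τ/R = 304.9/0.797 = 382.6 N.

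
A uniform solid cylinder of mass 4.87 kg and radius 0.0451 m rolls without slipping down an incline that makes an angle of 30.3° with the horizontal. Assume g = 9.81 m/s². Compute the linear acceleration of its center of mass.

Translation along the incline: Mg sinθ − f = Ma.
Rotation about the center: fR = Iα with I = ½MR². No-slip gives a = αR, so f = (I/R²)a = (1/2)M a.
Substituting: Mg sinθ = (1 + 0.5000)Ma, so a = g sinθ/(1 + 0.5000) = (9.81) sin 30.3° / 1.500 = 3.300 m/s².

a ≈ 3.30 m/s²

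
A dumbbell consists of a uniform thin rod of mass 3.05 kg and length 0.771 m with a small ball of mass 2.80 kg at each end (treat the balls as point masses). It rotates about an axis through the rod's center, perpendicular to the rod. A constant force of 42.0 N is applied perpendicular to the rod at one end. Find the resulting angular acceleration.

α ≈ 16.5 rad/s²

I_rod = (1/12)ML² = (1/12)(3.05)(0.771)² = 0.1511 kg·m².
I_balls = 2·m·(L/2)² = 2(2.80)(0.3855)² = 0.8322 kg·m².
Total I = 0.9833 kg·m².
τ = F·(L/2) = (42.0)(0.386) = 16.19 N·m.
α = τ/I = 16.19/0.9833 = 16.47 rad/s².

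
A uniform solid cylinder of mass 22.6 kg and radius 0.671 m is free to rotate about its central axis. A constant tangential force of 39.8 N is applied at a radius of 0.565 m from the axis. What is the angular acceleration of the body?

I = ½MR² = (1/2)(22.6)(0.671)² = 5.088 kg·m².
τ = F·r = (39.8)(0.565) = 22.49 N·m.
Newton's second law for rotation, τ = Iα, gives α = τ/I = 22.49/5.088 = 4.420 rad/s².

α ≈ 4.42 rad/s²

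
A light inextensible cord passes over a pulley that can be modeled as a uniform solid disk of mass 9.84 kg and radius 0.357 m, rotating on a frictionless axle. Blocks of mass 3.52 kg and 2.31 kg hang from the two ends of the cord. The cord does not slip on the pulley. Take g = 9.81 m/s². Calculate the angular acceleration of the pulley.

I = ½MR² = (1/2)(9.84)(0.357)² = 0.6270 kg·m².
Heavier block: m₁g − T₁ = m₁a. Lighter block: T₂ − m₂g = m₂a.
Pulley: (T₁ − T₂)R = Iα = I(a/R), so T₁ − T₂ = (I/R²)a = (1/2)M_p a = 4.920·a.
Adding the three: (m₁ − m₂)g = (m₁ + m₂ + 4.920)a, so a = (3.52 − 2.31)(9.81)/(3.52 + 2.31 + 4.920) = 1.104 m/s².
α = a/R = 1.104/0.357 = 3.093 rad/s².

α ≈ 3.09 rad/s²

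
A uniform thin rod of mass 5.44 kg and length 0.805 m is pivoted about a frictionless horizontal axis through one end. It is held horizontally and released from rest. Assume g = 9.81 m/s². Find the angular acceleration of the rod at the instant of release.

α ≈ 18.3 rad/s²

About the pivot, I = (1/3)ML² = (1/3)(5.44)(0.805)² = 1.175 kg·m².
The weight acts at the center, a distance L/2 = 0.4025 m from the pivot; τ = Mg(L/2) = 21.48 N·m.
α = τ/I = 21.48/1.175 = 18.28 rad/s².
(Equivalently α = (3g/(2L)) = 18.28 rad/s².)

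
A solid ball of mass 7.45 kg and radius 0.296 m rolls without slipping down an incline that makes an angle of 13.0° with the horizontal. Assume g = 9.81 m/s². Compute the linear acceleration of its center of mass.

Translation along the incline: Mg sinθ − f = Ma.
Rotation about the center: fR = Iα with I = (2/5)MR². No-slip gives a = αR, so f = (I/R²)a = (2/5)M a.
Substituting: Mg sinθ = (1 + 0.4000)Ma, so a = g sinθ/(1 + 0.4000) = (9.81) sin 13.0° / 1.400 = 1.576 m/s².

a ≈ 1.58 m/s²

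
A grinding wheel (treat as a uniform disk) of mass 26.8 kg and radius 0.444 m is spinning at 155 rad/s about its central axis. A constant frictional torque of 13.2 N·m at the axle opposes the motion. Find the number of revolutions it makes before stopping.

≈ 383 revolutions

I = ½MR² = (1/2)(26.8)(0.444)² = 2.642 kg·m².
The net torque has magnitude 13.2 N·m, opposing ω.
|α| = τ/I = 13.20/2.642 = 4.997 rad/s² (deceleration).
ω² = ω₀² − 2|α|θ with ω = 0 ⇒ θ = ω₀²/(2|α|) = 2404 rad = 382.6 rev.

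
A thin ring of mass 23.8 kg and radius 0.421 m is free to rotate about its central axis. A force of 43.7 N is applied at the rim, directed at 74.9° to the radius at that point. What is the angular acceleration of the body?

α ≈ 4.21 rad/s²

I = MR² = (23.8)(0.421)² = 4.218 kg·m².
Only the tangential component produces torque: τ = F R sinθ = (43.7)(0.421) sin 74.9° = 17.76 N·m.
Newton's second law for rotation, τ = Iα, gives α = τ/I = 17.76/4.218 = 4.211 rad/s².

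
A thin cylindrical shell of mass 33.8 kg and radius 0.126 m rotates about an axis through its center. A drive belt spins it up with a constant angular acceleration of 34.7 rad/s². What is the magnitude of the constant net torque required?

I = MR² = (33.8)(0.126)² = 0.5366 kg·m².
τ = Iα = (0.5366)(34.70) = 18.62 N·m.

τ ≈ 18.6 N·m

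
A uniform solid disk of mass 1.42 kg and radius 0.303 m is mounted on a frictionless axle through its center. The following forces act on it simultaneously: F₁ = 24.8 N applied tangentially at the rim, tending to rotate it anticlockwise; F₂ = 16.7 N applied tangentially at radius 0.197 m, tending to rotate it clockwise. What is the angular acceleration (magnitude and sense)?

α ≈ 64.8 rad/s², anticlockwise

I = ½MR² = (1/2)(1.42)(0.303)² = 0.06518 kg·m².
Taking anticlockwise as positive: τ₁ = +(24.8)(0.303) = +7.514 N·m; τ₂ = −(16.7)(0.197) = −3.290 N·m.
Net torque τ = 4.225 N·m.
α = τ/I = 4.225/0.06518 = 64.81 rad/s².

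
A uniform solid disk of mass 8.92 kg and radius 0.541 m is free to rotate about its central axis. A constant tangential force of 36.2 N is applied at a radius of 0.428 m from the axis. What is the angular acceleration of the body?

I = ½MR² = (1/2)(8.92)(0.541)² = 1.305 kg·m².
τ = F·r = (36.2)(0.428) = 15.49 N·m.
Newton's second law for rotation, τ = Iα, gives α = τ/I = 15.49/1.305 = 11.87 rad/s².

α ≈ 11.9 rad/s²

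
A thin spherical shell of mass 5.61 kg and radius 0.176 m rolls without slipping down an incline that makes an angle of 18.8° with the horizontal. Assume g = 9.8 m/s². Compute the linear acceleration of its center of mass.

Translation along the incline: Mg sinθ − f = Ma.
Rotation about the center: fR = Iα with I = (2/3)MR². No-slip gives a = αR, so f = (I/R²)a = (2/3)M a.
Substituting: Mg sinθ = (1 + 0.6667)Ma, so a = g sinθ/(1 + 0.6667) = (9.8) sin 18.8° / 1.667 = 1.895 m/s².

a ≈ 1.89 m/s²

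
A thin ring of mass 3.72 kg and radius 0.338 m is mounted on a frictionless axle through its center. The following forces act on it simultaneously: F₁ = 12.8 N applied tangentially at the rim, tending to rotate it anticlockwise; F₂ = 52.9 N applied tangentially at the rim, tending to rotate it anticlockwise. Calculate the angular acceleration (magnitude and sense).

α ≈ 52.3 rad/s², anticlockwise

I = MR² = (3.72)(0.338)² = 0.4250 kg·m².
Taking anticlockwise as positive: τ₁ = +(12.8)(0.338) = +4.326 N·m; τ₂ = +(52.9)(0.338) = +17.88 N·m.
Net torque τ = 22.21 N·m.
α = τ/I = 22.21/0.4250 = 52.25 rad/s².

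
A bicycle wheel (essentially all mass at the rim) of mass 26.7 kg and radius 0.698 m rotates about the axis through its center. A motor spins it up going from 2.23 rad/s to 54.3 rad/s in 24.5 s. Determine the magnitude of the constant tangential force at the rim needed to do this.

F ≈ 39.6 N

I = MR² = (26.7)(0.698)² = 13.01 kg·m².
α = Δω/Δt = (54.3 − 2.23)/24.5 = 2.125 rad/s².
The required torque is τ = Iα = (13.01)(2.125) = 27.65 N·m.
A tangential force at the rim gives τ = FR, so F = τ/R = 27.65/0.698 = 39.61 N.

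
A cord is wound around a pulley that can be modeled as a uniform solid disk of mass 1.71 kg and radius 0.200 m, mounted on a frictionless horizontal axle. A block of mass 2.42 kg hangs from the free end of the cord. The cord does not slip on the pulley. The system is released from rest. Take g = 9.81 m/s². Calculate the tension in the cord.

T ≈ 6.20 N

I = ½MR² = (1/2)(1.71)(0.200)² = 0.03420 kg·m².
Block: mg − T = ma. Pulley: TR = Iα. No-slip: a = αR, so T = (I/R²)a = 0.8550·a.
Then mg = (m + 0.8550)a, so a = (2.42)(9.81)/(2.42 + 0.8550) = 7.249 m/s².
T = 0.8550·a = 6.198 N.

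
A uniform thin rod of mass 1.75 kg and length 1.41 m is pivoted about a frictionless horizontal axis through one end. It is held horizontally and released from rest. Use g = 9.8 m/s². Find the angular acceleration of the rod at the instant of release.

α ≈ 10.4 rad/s²

About the pivot, I = (1/3)ML² = (1/3)(1.75)(1.41)² = 1.160 kg·m².
The weight acts at the center, a distance L/2 = 0.7050 m from the pivot; τ = Mg(L/2) = 12.09 N·m.
α = τ/I = 12.09/1.160 = 10.43 rad/s².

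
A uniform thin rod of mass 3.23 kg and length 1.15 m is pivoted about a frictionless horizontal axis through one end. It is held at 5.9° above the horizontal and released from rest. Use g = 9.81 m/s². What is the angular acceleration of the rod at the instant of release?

α ≈ 12.7 rad/s²

About the pivot, I = (1/3)ML² = (1/3)(3.23)(1.15)² = 1.424 kg·m².
The weight acts at the center, a distance L/2 = 0.5750 m from the pivot; τ = Mg(L/2) cos 5.9° = 18.12 N·m.
α = τ/I = 18.12/1.424 = 12.73 rad/s².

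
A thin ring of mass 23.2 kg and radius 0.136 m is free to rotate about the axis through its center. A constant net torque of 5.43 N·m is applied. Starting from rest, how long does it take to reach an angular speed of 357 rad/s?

I = MR² = (23.2)(0.136)² = 0.4291 kg·m².
α = τ/I = 5.43/0.4291 = 12.65 rad/s².
ω = αt ⇒ t = ω/α = 357/12.65 = 28.21 s.

t ≈ 28.2 s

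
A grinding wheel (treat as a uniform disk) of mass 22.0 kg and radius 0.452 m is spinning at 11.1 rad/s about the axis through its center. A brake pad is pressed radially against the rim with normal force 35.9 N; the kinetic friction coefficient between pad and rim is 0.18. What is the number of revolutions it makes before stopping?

≈ 7.54 revolutions

I = ½MR² = (1/2)(22.0)(0.452)² = 2.247 kg·m².
Friction force f = μN = (0.18)(35.9) = 6.462 N at the rim; torque magnitude τ = fR = 2.921 N·m, opposing ω.
|α| = τ/I = 2.921/2.247 = 1.300 rad/s² (deceleration).
ω² = ω₀² − 2|α|θ with ω = 0 ⇒ θ = ω₀²/(2|α|) = 47.40 rad = 7.544 rev.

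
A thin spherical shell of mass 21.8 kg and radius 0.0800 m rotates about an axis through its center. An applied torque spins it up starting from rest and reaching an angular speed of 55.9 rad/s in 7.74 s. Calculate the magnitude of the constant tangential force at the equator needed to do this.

I = (2/3)MR² = (2/3)(21.8)(0.0800)² = 0.09301 kg·m².
α = Δω/Δt = (55.9 − 0)/7.74 = 7.222 rad/s².
The required torque is τ = Iα = (0.09301)(7.222) = 0.6718 N·m.
A tangential force at the equator gives τ = FR, so F = τ/R = 0.6718/0.0800 = 8.397 N.

F ≈ 8.40 N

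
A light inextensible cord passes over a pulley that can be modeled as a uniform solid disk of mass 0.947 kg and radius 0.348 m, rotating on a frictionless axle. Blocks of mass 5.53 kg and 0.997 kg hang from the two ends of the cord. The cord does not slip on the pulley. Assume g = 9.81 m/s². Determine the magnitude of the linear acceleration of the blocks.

a ≈ 6.35 m/s²

I = ½MR² = (1/2)(0.947)(0.348)² = 0.05734 kg·m².
Heavier block: m₁g − T₁ = m₁a. Lighter block: T₂ − m₂g = m₂a.
Pulley: (T₁ − T₂)R = Iα = I(a/R), so T₁ − T₂ = (I/R²)a = (1/2)M_p a = 0.4735·a.
Adding the three: (m₁ − m₂)g = (m₁ + m₂ + 0.4735)a, so a = (5.53 − 0.997)(9.81)/(5.53 + 0.997 + 0.4735) = 6.352 m/s².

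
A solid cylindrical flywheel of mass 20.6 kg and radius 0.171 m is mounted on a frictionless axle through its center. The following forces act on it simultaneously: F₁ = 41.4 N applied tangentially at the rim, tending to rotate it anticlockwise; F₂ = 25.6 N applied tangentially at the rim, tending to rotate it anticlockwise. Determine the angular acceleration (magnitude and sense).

α ≈ 38.0 rad/s², anticlockwise

I = ½MR² = (1/2)(20.6)(0.171)² = 0.3012 kg·m².
Taking anticlockwise as positive: τ₁ = +(41.4)(0.171) = +7.079 N·m; τ₂ = +(25.6)(0.171) = +4.378 N·m.
Net torque τ = 11.46 N·m.
α = τ/I = 11.46/0.3012 = 38.04 rad/s².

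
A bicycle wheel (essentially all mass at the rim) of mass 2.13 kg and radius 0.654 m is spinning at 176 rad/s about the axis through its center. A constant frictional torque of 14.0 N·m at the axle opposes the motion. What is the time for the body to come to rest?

I = MR² = (2.13)(0.654)² = 0.9110 kg·m².
The net torque has magnitude 14.0 N·m, opposing ω.
|α| = τ/I = 14.00/0.9110 = 15.37 rad/s² (deceleration).
0 = ω₀ − |α|t ⇒ t = ω₀/|α| = 176/15.37 = 11.45 s.

t ≈ 11.5 s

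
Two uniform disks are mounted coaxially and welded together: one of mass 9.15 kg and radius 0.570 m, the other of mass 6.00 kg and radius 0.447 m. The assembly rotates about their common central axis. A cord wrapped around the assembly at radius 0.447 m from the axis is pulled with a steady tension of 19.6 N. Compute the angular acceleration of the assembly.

α ≈ 4.20 rad/s²

I = ½M₁R₁² + ½M₂R₂² = ½(9.15)(0.570)² + ½(6.00)(0.447)² = 2.086 kg·m².
τ = F r = (19.6)(0.447) = 8.761 N·m.
α = τ/I = 8.761/2.086 = 4.200 rad/s².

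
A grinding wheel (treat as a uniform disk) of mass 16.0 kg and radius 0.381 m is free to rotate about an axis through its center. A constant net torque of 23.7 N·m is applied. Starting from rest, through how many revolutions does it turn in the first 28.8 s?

I = ½MR² = (1/2)(16.0)(0.381)² = 1.161 kg·m².
α = τ/I = 23.7/1.161 = 20.41 rad/s².
θ = ½αt² = ½(20.41)(28.8)² = 8464 rad.
Revolutions = θ/(2π) = 1347.

≈ 1350 revolutions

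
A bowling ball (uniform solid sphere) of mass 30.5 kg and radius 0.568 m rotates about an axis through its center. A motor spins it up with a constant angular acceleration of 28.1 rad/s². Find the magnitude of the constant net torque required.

τ ≈ 111 N·m

I = (2/5)MR² = (2/5)(30.5)(0.568)² = 3.936 kg·m².
τ = Iα = (3.936)(28.10) = 110.6 N·m.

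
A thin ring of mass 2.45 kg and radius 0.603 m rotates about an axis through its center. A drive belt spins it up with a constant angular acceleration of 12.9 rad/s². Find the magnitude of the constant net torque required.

I = MR² = (2.45)(0.603)² = 0.8908 kg·m².
τ = Iα = (0.8908)(12.90) = 11.49 N·m.

τ ≈ 11.5 N·m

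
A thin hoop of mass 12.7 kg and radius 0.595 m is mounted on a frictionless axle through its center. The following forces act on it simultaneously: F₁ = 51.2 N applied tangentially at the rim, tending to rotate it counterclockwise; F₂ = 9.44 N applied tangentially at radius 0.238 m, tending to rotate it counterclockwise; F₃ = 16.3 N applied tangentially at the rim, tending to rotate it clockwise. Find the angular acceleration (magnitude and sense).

α ≈ 5.12 rad/s², counterclockwise

I = MR² = (12.7)(0.595)² = 4.496 kg·m².
Taking counterclockwise as positive: τ₁ = +(51.2)(0.595) = +30.46 N·m; τ₂ = +(9.44)(0.238) = +2.247 N·m; τ₃ = −(16.3)(0.595) = −9.698 N·m.
Net torque τ = 23.01 N·m.
α = τ/I = 23.01/4.496 = 5.118 rad/s².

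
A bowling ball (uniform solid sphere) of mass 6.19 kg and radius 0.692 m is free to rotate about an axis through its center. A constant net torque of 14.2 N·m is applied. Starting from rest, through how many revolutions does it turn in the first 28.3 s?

≈ 763 revolutions

I = (2/5)MR² = (2/5)(6.19)(0.692)² = 1.186 kg·m².
α = τ/I = 14.2/1.186 = 11.98 rad/s².
θ = ½αt² = ½(11.98)(28.3)² = 4796 rad.
Revolutions = θ/(2π) = 763.3.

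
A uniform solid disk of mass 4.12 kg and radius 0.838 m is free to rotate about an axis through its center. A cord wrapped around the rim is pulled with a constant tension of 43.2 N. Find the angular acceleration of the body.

I = ½MR² = (1/2)(4.12)(0.838)² = 1.447 kg·m².
τ = F R = (43.2)(0.838) = 36.20 N·m.
From τ = Iα: α = 36.20/1.447 = 25.02 rad/s².

α ≈ 25.0 rad/s²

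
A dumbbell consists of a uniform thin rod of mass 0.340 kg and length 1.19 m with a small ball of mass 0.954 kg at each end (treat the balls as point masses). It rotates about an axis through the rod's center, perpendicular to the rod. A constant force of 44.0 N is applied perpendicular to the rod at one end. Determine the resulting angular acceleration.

α ≈ 36.6 rad/s²

I_rod = (1/12)ML² = (1/12)(0.340)(1.19)² = 0.04012 kg·m².
I_balls = 2·m·(L/2)² = 2(0.954)(0.5950)² = 0.6755 kg·m².
Total I = 0.7156 kg·m².
τ = F·(L/2) = (44.0)(0.595) = 26.18 N·m.
α = τ/I = 26.18/0.7156 = 36.58 rad/s².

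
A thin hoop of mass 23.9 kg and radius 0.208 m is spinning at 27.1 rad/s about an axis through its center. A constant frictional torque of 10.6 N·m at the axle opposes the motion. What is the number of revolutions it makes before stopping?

≈ 5.70 revolutions

I = MR² = (23.9)(0.208)² = 1.034 kg·m².
The net torque has magnitude 10.6 N·m, opposing ω.
|α| = τ/I = 10.60/1.034 = 10.25 rad/s² (deceleration).
ω² = ω₀² − 2|α|θ with ω = 0 ⇒ θ = ω₀²/(2|α|) = 35.82 rad = 5.701 rev.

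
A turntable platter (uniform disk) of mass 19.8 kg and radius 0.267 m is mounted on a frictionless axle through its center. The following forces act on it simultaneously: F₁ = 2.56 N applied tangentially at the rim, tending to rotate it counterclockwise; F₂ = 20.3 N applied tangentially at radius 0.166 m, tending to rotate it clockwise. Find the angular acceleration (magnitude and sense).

I = ½MR² = (1/2)(19.8)(0.267)² = 0.7058 kg·m².
Taking counterclockwise as positive: τ₁ = +(2.56)(0.267) = +0.6835 N·m; τ₂ = −(20.3)(0.166) = −3.370 N·m.
Net torque τ = -2.686 N·m.
α = τ/I = -2.686/0.7058 = -3.806 rad/s².

α ≈ 3.81 rad/s², clockwise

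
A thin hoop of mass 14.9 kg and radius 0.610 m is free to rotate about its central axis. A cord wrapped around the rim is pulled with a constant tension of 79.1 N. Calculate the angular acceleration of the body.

α ≈ 8.70 rad/s²

I = MR² = (14.9)(0.610)² = 5.544 kg·m².
τ = F R = (79.1)(0.610) = 48.25 N·m.
Newton's second law for rotation, τ = Iα, gives α = τ/I = 48.25/5.544 = 8.703 rad/s².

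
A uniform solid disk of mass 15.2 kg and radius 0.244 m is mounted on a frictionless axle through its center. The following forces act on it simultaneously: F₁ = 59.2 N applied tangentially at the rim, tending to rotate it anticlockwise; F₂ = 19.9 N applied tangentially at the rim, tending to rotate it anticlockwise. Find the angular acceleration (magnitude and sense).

α ≈ 42.7 rad/s², anticlockwise

I = ½MR² = (1/2)(15.2)(0.244)² = 0.4525 kg·m².
Taking anticlockwise as positive: τ₁ = +(59.2)(0.244) = +14.44 N·m; τ₂ = +(19.9)(0.244) = +4.856 N·m.
Net torque τ = 19.30 N·m.
α = τ/I = 19.30/0.4525 = 42.66 rad/s².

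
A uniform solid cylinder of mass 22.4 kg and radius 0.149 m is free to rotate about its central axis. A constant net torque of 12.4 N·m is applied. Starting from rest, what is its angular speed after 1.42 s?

ω ≈ 70.8 rad/s

I = ½MR² = (1/2)(22.4)(0.149)² = 0.2487 kg·m².
α = τ/I = 12.4/0.2487 = 49.87 rad/s².
ω = ω₀ + αt = 0 + (49.87)(1.42) = 70.81 rad/s.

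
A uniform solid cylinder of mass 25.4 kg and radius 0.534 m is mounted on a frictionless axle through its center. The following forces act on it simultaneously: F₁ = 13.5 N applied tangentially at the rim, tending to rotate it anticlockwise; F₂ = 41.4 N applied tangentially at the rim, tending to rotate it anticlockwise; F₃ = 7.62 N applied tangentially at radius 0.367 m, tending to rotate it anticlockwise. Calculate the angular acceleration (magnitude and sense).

α ≈ 8.87 rad/s², anticlockwise

I = ½MR² = (1/2)(25.4)(0.534)² = 3.621 kg·m².
Taking anticlockwise as positive: τ₁ = +(13.5)(0.534) = +7.209 N·m; τ₂ = +(41.4)(0.534) = +22.11 N·m; τ₃ = +(7.62)(0.367) = +2.797 N·m.
Net torque τ = 32.11 N·m.
α = τ/I = 32.11/3.621 = 8.867 rad/s².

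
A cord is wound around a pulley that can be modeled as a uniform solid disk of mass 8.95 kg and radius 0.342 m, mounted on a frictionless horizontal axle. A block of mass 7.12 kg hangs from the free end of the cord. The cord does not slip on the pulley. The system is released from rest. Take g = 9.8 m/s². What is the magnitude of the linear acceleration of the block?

a ≈ 6.02 m/s²

I = ½MR² = (1/2)(8.95)(0.342)² = 0.5234 kg·m².
Block: mg − T = ma. Pulley: TR = Iα. No-slip: a = αR, so T = (I/R²)a = 4.475·a.
Then mg = (m + 4.475)a, so a = (7.12)(9.8)/(7.12 + 4.475) = 6.018 m/s².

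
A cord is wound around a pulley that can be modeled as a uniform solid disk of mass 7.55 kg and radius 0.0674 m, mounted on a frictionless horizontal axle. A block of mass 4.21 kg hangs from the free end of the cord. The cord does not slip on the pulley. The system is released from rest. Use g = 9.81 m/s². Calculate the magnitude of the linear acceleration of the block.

a ≈ 5.17 m/s²

I = ½MR² = (1/2)(7.55)(0.0674)² = 0.01715 kg·m².
Block: mg − T = ma. Pulley: TR = Iα. No-slip: a = αR, so T = (I/R²)a = 3.775·a.
Then mg = (m + 3.775)a, so a = (4.21)(9.81)/(4.21 + 3.775) = 5.172 m/s².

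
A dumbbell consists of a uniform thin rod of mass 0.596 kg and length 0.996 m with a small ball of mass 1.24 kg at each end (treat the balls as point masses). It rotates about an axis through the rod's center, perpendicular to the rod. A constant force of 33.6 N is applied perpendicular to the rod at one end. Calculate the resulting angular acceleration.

I_rod = (1/12)ML² = (1/12)(0.596)(0.996)² = 0.04927 kg·m².
I_balls = 2·m·(L/2)² = 2(1.24)(0.4980)² = 0.6150 kg·m².
Total I = 0.6643 kg·m².
τ = F·(L/2) = (33.6)(0.498) = 16.73 N·m.
α = τ/I = 16.73/0.6643 = 25.19 rad/s².

α ≈ 25.2 rad/s²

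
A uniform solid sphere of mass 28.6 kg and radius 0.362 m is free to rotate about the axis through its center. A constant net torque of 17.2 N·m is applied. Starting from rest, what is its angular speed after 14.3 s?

I = (2/5)MR² = (2/5)(28.6)(0.362)² = 1.499 kg·m².
α = τ/I = 17.2/1.499 = 11.47 rad/s².
ω = ω₀ + αt = 0 + (11.47)(14.3) = 164.1 rad/s.

ω ≈ 164 rad/s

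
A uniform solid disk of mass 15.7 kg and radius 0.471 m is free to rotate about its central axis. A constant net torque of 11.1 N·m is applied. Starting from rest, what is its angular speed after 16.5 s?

I = ½MR² = (1/2)(15.7)(0.471)² = 1.741 kg·m².
α = τ/I = 11.1/1.741 = 6.374 rad/s².
ω = ω₀ + αt = 0 + (6.374)(16.5) = 105.2 rad/s.

ω ≈ 105 rad/s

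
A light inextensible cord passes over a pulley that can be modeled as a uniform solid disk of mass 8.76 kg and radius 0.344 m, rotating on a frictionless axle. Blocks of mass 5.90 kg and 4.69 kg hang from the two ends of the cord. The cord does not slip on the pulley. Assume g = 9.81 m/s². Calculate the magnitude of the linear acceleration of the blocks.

I = ½MR² = (1/2)(8.76)(0.344)² = 0.5183 kg·m².
Heavier block: m₁g − T₁ = m₁a. Lighter block: T₂ − m₂g = m₂a.
Pulley: (T₁ − T₂)R = Iα = I(a/R), so T₁ − T₂ = (I/R²)a = (1/2)M_p a = 4.380·a.
Adding the three: (m₁ − m₂)g = (m₁ + m₂ + 4.380)a, so a = (5.90 − 4.69)(9.81)/(5.90 + 4.69 + 4.380) = 0.7929 m/s².

a ≈ 0.793 m/s²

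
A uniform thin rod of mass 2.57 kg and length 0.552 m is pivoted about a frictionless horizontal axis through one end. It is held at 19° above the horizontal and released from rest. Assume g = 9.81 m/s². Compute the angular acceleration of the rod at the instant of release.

α ≈ 25.2 rad/s²

About the pivot, I = (1/3)ML² = (1/3)(2.57)(0.552)² = 0.2610 kg·m².
The weight acts at the center, a distance L/2 = 0.2760 m from the pivot; τ = Mg(L/2) cos 19° = 6.579 N·m.
α = τ/I = 6.579/0.2610 = 25.21 rad/s².
(Equivalently α = (3g/(2L)) cos 19° = 25.21 rad/s².)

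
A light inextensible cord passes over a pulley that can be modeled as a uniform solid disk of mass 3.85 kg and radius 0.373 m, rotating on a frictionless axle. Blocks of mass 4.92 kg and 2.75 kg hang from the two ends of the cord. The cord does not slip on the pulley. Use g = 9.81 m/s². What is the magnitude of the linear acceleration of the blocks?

a ≈ 2.22 m/s²

I = ½MR² = (1/2)(3.85)(0.373)² = 0.2678 kg·m².
Heavier block: m₁g − T₁ = m₁a. Lighter block: T₂ − m₂g = m₂a.
Pulley: (T₁ − T₂)R = Iα = I(a/R), so T₁ − T₂ = (I/R²)a = (1/2)M_p a = 1.925·a.
Adding the three: (m₁ − m₂)g = (m₁ + m₂ + 1.925)a, so a = (4.92 − 2.75)(9.81)/(4.92 + 2.75 + 1.925) = 2.219 m/s².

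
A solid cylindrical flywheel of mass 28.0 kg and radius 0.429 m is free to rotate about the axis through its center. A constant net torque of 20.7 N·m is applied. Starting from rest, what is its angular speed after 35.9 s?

I = ½MR² = (1/2)(28.0)(0.429)² = 2.577 kg·m².
α = τ/I = 20.7/2.577 = 8.034 rad/s².
ω = ω₀ + αt = 0 + (8.034)(35.9) = 288.4 rad/s.

ω ≈ 288 rad/s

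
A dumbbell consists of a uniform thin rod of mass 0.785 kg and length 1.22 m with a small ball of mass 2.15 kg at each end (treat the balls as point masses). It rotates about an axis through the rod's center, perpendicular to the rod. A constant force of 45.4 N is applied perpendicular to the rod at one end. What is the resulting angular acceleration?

I_rod = (1/12)ML² = (1/12)(0.785)(1.22)² = 0.09737 kg·m².
I_balls = 2·m·(L/2)² = 2(2.15)(0.6100)² = 1.600 kg·m².
Total I = 1.697 kg·m².
τ = F·(L/2) = (45.4)(0.610) = 27.69 N·m.
α = τ/I = 27.69/1.697 = 16.32 rad/s².

α ≈ 16.3 rad/s²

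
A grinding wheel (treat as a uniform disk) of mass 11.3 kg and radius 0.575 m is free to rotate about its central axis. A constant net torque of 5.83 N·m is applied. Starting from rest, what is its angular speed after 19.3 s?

I = ½MR² = (1/2)(11.3)(0.575)² = 1.868 kg·m².
α = τ/I = 5.83/1.868 = 3.121 rad/s².
ω = ω₀ + αt = 0 + (3.121)(19.3) = 60.23 rad/s.

ω ≈ 60.2 rad/s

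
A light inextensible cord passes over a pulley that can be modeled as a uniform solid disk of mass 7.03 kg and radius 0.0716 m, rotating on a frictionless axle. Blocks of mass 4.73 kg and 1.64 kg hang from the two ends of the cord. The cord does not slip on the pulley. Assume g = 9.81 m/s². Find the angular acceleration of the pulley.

I = ½MR² = (1/2)(7.03)(0.0716)² = 0.01802 kg·m².
Heavier block: m₁g − T₁ = m₁a. Lighter block: T₂ − m₂g = m₂a.
Pulley: (T₁ − T₂)R = Iα = I(a/R), so T₁ − T₂ = (I/R²)a = (1/2)M_p a = 3.515·a.
Adding the three: (m₁ − m₂)g = (m₁ + m₂ + 3.515)a, so a = (4.73 − 1.64)(9.81)/(4.73 + 1.64 + 3.515) = 3.067 m/s².
α = a/R = 3.067/0.0716 = 42.83 rad/s².

α ≈ 42.8 rad/s²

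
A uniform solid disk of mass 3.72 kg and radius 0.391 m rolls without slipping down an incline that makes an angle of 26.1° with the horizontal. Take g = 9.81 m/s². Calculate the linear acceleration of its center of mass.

Translation along the incline: Mg sinθ − f = Ma.
Rotation about the center: fR = Iα with I = ½MR². No-slip gives a = αR, so f = (I/R²)a = (1/2)M a.
Substituting: Mg sinθ = (1 + 0.5000)Ma, so a = g sinθ/(1 + 0.5000) = (9.81) sin 26.1° / 1.500 = 2.877 m/s².

a ≈ 2.88 m/s²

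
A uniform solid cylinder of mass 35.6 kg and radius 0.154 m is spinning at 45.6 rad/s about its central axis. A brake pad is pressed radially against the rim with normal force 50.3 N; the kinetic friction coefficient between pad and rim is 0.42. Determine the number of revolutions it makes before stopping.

≈ 21.5 revolutions

I = ½MR² = (1/2)(35.6)(0.154)² = 0.4221 kg·m².
Friction force f = μN = (0.42)(50.3) = 21.13 N at the rim; torque magnitude τ = fR = 3.253 N·m, opposing ω.
|α| = τ/I = 3.253/0.4221 = 7.707 rad/s² (deceleration).
ω² = ω₀² − 2|α|θ with ω = 0 ⇒ θ = ω₀²/(2|α|) = 134.9 rad = 21.47 rev.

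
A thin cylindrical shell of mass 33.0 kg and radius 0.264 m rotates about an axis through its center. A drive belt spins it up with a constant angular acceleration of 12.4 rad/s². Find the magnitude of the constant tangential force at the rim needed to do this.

I = MR² = (33.0)(0.264)² = 2.300 kg·m².
The required torque is τ = Iα = (2.300)(12.40) = 28.52 N·m.
A tangential force at the rim gives τ = FR, so F = τ/R = 28.52/0.264 = 108.0 N.

F ≈ 108 N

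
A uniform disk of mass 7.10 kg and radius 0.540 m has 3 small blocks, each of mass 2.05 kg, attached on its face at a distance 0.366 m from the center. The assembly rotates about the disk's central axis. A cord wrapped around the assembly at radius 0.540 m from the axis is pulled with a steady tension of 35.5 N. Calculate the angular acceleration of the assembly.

I_disk = ½MR² = ½(7.10)(0.540)² = 1.035 kg·m².
I_blocks = 3·m·r² = 3(2.05)(0.366)² = 0.8238 kg·m².
Total I = 1.859 kg·m².
τ = F r = (35.5)(0.540) = 19.17 N·m.
α = τ/I = 19.17/1.859 = 10.31 rad/s².

α ≈ 10.3 rad/s²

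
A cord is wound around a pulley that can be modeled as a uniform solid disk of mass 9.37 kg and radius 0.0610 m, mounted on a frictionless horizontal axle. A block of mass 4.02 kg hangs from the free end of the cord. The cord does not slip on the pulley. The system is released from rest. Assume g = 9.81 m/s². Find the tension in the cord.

I = ½MR² = (1/2)(9.37)(0.0610)² = 0.01743 kg·m².
Block: mg − T = ma. Pulley: TR = Iα. No-slip: a = αR, so T = (I/R²)a = 4.685·a.
Then mg = (m + 4.685)a, so a = (4.02)(9.81)/(4.02 + 4.685) = 4.530 m/s².
T = 4.685·a = 21.22 N.

T ≈ 21.2 N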